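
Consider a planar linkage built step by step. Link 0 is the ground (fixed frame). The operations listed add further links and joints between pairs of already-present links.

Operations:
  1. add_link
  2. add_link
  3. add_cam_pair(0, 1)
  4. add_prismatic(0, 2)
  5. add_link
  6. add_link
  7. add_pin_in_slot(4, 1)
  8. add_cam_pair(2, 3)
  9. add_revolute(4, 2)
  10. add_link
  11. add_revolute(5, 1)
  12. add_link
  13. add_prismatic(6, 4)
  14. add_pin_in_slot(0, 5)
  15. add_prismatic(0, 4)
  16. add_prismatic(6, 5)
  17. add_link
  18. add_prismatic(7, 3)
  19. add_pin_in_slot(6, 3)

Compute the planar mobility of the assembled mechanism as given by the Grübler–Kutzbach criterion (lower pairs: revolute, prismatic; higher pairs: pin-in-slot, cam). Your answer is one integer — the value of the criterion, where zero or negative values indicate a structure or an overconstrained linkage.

ground; <1,0,0>
#1 <2,0,0>
#2 <3,0,0>
C:0↔1 J2 <3,0,1>
P:0↔2 J1 <3,1,1>
#3 <4,1,1>
#4 <5,1,1>
PS:4↔1 J2 <5,1,2>
C:2↔3 J2 <5,1,3>
R:4↔2 J1 <5,2,3>
#5 <6,2,3>
R:5↔1 J1 <6,3,3>
#6 <7,3,3>
P:6↔4 J1 <7,4,3>
PS:0↔5 J2 <7,4,4>
P:0↔4 J1 <7,5,4>
P:6↔5 J1 <7,6,4>
#7 <8,6,4>
P:7↔3 J1 <8,7,4>
PS:6↔3 J2 <8,7,5>
3×7 − 2×7 − 1×5 = 2

M = 2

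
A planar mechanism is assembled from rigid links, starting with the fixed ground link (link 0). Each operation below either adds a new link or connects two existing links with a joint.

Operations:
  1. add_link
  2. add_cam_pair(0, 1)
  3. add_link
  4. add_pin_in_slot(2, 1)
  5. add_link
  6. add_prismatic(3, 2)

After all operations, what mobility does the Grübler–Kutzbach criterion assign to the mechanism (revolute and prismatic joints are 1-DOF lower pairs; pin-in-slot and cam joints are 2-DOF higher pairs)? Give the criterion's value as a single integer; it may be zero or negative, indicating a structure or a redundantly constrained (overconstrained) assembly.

(L,J1,J2)=(1,0,0); link0 fixed
link1: (2,0,0)
C 0-1 [J2]: (2,0,1)
link2: (3,0,1)
PS 2-1 [J2]: (3,0,2)
link3: (4,0,2)
P 3-2 [J1]: (4,1,2)
Grübler: 3·3 − 2·1 − 2 = 5

M = 5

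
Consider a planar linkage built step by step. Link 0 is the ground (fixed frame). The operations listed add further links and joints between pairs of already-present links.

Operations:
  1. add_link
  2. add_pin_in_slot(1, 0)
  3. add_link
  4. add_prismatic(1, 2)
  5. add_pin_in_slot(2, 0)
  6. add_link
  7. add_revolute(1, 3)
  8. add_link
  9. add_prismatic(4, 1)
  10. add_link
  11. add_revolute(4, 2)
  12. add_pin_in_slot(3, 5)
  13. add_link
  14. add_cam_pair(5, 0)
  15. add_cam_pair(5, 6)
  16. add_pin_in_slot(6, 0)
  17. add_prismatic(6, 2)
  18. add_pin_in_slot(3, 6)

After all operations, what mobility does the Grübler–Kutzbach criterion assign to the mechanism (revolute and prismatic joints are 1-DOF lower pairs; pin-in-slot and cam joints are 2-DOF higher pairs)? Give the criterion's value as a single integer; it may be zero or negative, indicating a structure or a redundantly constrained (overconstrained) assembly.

(L,J1,J2)=(1,0,0); link0 fixed
link1: (2,0,0)
PS 1-0 [J2]: (2,0,1)
link2: (3,0,1)
P 1-2 [J1]: (3,1,1)
PS 2-0 [J2]: (3,1,2)
link3: (4,1,2)
R 1-3 [J1]: (4,2,2)
link4: (5,2,2)
P 4-1 [J1]: (5,3,2)
link5: (6,3,2)
R 4-2 [J1]: (6,4,2)
PS 3-5 [J2]: (6,4,3)
link6: (7,4,3)
C 5-0 [J2]: (7,4,4)
C 5-6 [J2]: (7,4,5)
PS 6-0 [J2]: (7,4,6)
P 6-2 [J1]: (7,5,6)
PS 3-6 [J2]: (7,5,7)
Grübler: 3·6 − 2·5 − 7 = 1

M = 1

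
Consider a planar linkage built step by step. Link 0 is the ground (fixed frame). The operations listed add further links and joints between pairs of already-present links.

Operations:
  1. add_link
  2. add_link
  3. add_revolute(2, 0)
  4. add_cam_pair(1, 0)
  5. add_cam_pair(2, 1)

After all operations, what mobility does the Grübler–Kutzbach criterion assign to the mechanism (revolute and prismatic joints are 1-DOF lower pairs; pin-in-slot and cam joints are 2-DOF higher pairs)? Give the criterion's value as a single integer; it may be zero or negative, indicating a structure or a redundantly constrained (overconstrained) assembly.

M = 2

link 0 = ground. State L|J1|J2 = 1|0|0
+link1  2|0|0
+link2  3|0|0
R(2,0) f=1→J1  3|1|0
C(1,0) f=2→J2  3|1|1
C(2,1) f=2→J2  3|1|2
M = 3(3−1)−2·1−2 = 6−2−2 = 2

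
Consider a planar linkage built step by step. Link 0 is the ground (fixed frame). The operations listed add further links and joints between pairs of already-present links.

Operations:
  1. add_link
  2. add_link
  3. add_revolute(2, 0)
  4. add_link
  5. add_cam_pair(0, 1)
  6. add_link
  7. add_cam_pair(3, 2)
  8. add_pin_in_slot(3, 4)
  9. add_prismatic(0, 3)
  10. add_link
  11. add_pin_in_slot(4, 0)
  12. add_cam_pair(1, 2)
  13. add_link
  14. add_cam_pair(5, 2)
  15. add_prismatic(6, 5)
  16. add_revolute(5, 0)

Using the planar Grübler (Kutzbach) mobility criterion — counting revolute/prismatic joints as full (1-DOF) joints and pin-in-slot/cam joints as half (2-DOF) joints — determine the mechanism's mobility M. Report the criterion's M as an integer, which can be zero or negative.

link 0 = ground. State L|J1|J2 = 1|0|0
+link1  2|0|0
+link2  3|0|0
R(2,0) f=1→J1  3|1|0
+link3  4|1|0
C(0,1) f=2→J2  4|1|1
+link4  5|1|1
C(3,2) f=2→J2  5|1|2
PS(3,4) f=2→J2  5|1|3
P(0,3) f=1→J1  5|2|3
+link5  6|2|3
PS(4,0) f=2→J2  6|2|4
C(1,2) f=2→J2  6|2|5
+link6  7|2|5
C(5,2) f=2→J2  7|2|6
P(6,5) f=1→J1  7|3|6
R(5,0) f=1→J1  7|4|6
M = 3(7−1)−2·4−6 = 18−8−6 = 4

M = 4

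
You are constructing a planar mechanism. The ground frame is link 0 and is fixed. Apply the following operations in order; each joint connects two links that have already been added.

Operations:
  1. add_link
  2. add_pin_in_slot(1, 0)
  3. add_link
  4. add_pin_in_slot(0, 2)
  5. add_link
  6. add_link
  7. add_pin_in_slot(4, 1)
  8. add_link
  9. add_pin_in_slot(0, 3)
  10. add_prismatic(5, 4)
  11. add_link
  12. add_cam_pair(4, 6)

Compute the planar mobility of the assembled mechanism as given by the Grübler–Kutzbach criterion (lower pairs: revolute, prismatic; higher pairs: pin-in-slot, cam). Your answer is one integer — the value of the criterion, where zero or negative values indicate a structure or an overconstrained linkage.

M = 11

link 0 = ground. State L|J1|J2 = 1|0|0
+link1  2|0|0
PS(1,0) f=2→J2  2|0|1
+link2  3|0|1
PS(0,2) f=2→J2  3|0|2
+link3  4|0|2
+link4  5|0|2
PS(4,1) f=2→J2  5|0|3
+link5  6|0|3
PS(0,3) f=2→J2  6|0|4
P(5,4) f=1→J1  6|1|4
+link6  7|1|4
C(4,6) f=2→J2  7|1|5
M = 3(7−1)−2·1−5 = 18−2−5 = 11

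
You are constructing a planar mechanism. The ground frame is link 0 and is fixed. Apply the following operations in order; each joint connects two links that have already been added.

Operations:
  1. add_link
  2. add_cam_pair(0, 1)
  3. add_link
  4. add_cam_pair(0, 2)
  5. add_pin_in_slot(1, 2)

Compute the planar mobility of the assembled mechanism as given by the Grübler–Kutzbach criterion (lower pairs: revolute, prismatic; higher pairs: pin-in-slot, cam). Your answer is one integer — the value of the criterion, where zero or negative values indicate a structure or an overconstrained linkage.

M = 3

[1;0;0] (link 0 is ground)
L+ [2;0;0]
C(0,1)∈J2 [2;0;1]
L+ [3;0;1]
C(0,2)∈J2 [3;0;2]
PS(1,2)∈J2 [3;0;3]
mobility = 6 − 0 − 3 = 3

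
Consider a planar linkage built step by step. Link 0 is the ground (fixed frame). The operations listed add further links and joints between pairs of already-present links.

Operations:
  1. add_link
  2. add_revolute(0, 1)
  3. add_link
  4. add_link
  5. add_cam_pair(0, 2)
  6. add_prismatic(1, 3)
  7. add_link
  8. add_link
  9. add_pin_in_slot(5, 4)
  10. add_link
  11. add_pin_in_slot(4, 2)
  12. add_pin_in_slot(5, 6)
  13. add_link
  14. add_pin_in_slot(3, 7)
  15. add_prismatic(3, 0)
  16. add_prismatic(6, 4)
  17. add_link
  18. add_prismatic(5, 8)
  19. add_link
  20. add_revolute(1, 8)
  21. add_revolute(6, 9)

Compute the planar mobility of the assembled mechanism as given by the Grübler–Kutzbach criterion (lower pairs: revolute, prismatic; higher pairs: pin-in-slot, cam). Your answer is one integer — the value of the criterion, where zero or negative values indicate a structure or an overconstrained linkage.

M = 8

[1;0;0] (link 0 is ground)
L+ [2;0;0]
R(0,1)∈J1 [2;1;0]
L+ [3;1;0]
L+ [4;1;0]
C(0,2)∈J2 [4;1;1]
P(1,3)∈J1 [4;2;1]
L+ [5;2;1]
L+ [6;2;1]
PS(5,4)∈J2 [6;2;2]
L+ [7;2;2]
PS(4,2)∈J2 [7;2;3]
PS(5,6)∈J2 [7;2;4]
L+ [8;2;4]
PS(3,7)∈J2 [8;2;5]
P(3,0)∈J1 [8;3;5]
P(6,4)∈J1 [8;4;5]
L+ [9;4;5]
P(5,8)∈J1 [9;5;5]
L+ [10;5;5]
R(1,8)∈J1 [10;6;5]
R(6,9)∈J1 [10;7;5]
mobility = 27 − 14 − 5 = 8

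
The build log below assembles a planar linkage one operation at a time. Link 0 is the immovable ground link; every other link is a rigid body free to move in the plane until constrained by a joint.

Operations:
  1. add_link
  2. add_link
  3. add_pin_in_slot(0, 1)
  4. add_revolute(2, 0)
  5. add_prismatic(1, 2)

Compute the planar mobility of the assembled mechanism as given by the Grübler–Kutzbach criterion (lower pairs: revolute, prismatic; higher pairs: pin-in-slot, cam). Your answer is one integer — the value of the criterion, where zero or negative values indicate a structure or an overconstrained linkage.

[1;0;0] (link 0 is ground)
L+ [2;0;0]
L+ [3;0;0]
PS(0,1)∈J2 [3;0;1]
R(2,0)∈J1 [3;1;1]
P(1,2)∈J1 [3;2;1]
mobility = 6 − 4 − 1 = 1

M = 1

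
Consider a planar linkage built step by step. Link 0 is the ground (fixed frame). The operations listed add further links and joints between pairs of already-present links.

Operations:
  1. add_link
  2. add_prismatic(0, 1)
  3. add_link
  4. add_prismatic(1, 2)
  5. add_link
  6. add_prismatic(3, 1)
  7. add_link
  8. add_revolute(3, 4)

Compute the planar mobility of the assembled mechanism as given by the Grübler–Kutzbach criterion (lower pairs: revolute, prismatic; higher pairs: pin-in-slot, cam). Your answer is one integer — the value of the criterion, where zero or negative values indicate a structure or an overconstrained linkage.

M = 4

ground; <1,0,0>
#1 <2,0,0>
P:0↔1 J1 <2,1,0>
#2 <3,1,0>
P:1↔2 J1 <3,2,0>
#3 <4,2,0>
P:3↔1 J1 <4,3,0>
#4 <5,3,0>
R:3↔4 J1 <5,4,0>
3×4 − 2×4 − 1×0 = 4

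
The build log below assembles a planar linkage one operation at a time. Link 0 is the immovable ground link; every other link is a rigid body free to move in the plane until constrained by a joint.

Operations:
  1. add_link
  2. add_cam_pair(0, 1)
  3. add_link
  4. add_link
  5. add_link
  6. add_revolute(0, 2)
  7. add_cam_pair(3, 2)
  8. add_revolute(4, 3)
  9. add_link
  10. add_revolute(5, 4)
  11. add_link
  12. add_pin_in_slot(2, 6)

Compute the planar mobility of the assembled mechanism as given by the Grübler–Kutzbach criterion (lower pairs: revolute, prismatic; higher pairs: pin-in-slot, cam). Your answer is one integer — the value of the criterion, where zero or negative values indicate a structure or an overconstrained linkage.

M = 9

link 0 = ground. State L|J1|J2 = 1|0|0
+link1  2|0|0
C(0,1) f=2→J2  2|0|1
+link2  3|0|1
+link3  4|0|1
+link4  5|0|1
R(0,2) f=1→J1  5|1|1
C(3,2) f=2→J2  5|1|2
R(4,3) f=1→J1  5|2|2
+link5  6|2|2
R(5,4) f=1→J1  6|3|2
+link6  7|3|2
PS(2,6) f=2→J2  7|3|3
M = 3(7−1)−2·3−3 = 18−6−3 = 9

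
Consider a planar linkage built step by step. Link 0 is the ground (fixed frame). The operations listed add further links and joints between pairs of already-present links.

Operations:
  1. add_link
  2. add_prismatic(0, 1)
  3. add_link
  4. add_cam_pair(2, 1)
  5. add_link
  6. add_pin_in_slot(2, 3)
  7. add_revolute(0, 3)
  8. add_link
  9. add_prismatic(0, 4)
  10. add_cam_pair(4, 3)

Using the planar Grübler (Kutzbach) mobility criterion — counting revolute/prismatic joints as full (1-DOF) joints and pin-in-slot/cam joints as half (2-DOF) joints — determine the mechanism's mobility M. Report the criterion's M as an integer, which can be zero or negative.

(L,J1,J2)=(1,0,0); link0 fixed
link1: (2,0,0)
P 0-1 [J1]: (2,1,0)
link2: (3,1,0)
C 2-1 [J2]: (3,1,1)
link3: (4,1,1)
PS 2-3 [J2]: (4,1,2)
R 0-3 [J1]: (4,2,2)
link4: (5,2,2)
P 0-4 [J1]: (5,3,2)
C 4-3 [J2]: (5,3,3)
Grübler: 3·4 − 2·3 − 3 = 3

M = 3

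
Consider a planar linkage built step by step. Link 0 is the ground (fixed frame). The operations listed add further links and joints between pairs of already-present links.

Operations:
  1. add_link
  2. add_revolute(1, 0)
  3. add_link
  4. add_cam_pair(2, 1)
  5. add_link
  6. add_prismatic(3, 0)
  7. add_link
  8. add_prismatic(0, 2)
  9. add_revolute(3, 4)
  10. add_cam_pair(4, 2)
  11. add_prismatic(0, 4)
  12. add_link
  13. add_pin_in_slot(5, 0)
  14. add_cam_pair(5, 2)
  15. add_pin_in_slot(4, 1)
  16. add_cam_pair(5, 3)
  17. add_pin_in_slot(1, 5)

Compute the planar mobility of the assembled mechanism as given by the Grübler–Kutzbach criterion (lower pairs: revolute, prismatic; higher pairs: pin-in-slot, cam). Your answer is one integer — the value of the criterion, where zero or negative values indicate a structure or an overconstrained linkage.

M = -2

(L,J1,J2)=(1,0,0); link0 fixed
link1: (2,0,0)
R 1-0 [J1]: (2,1,0)
link2: (3,1,0)
C 2-1 [J2]: (3,1,1)
link3: (4,1,1)
P 3-0 [J1]: (4,2,1)
link4: (5,2,1)
P 0-2 [J1]: (5,3,1)
R 3-4 [J1]: (5,4,1)
C 4-2 [J2]: (5,4,2)
P 0-4 [J1]: (5,5,2)
link5: (6,5,2)
PS 5-0 [J2]: (6,5,3)
C 5-2 [J2]: (6,5,4)
PS 4-1 [J2]: (6,5,5)
C 5-3 [J2]: (6,5,6)
PS 1-5 [J2]: (6,5,7)
Grübler: 3·5 − 2·5 − 7 = -2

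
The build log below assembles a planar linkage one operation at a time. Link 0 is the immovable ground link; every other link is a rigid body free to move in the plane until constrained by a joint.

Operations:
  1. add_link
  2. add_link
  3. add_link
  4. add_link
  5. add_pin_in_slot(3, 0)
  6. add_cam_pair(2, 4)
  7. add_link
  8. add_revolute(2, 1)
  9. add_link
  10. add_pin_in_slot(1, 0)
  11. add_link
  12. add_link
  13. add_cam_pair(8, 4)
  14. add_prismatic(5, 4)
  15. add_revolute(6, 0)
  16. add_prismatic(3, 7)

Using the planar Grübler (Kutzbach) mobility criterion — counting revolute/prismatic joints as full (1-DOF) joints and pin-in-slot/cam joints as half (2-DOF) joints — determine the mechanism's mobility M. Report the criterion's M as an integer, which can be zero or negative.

ground; <1,0,0>
#1 <2,0,0>
#2 <3,0,0>
#3 <4,0,0>
#4 <5,0,0>
PS:3↔0 J2 <5,0,1>
C:2↔4 J2 <5,0,2>
#5 <6,0,2>
R:2↔1 J1 <6,1,2>
#6 <7,1,2>
PS:1↔0 J2 <7,1,3>
#7 <8,1,3>
#8 <9,1,3>
C:8↔4 J2 <9,1,4>
P:5↔4 J1 <9,2,4>
R:6↔0 J1 <9,3,4>
P:3↔7 J1 <9,4,4>
3×8 − 2×4 − 1×4 = 12

M = 12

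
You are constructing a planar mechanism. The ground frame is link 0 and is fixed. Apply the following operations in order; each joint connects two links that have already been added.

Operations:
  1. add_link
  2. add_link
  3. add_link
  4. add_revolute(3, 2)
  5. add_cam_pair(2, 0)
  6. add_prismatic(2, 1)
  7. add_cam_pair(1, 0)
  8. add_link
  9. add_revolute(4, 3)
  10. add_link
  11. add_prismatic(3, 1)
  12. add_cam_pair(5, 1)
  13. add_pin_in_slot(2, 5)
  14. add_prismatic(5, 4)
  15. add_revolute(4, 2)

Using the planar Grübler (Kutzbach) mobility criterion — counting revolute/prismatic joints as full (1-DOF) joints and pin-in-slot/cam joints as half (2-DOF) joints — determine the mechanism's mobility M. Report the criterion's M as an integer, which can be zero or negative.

(L,J1,J2)=(1,0,0); link0 fixed
link1: (2,0,0)
link2: (3,0,0)
link3: (4,0,0)
R 3-2 [J1]: (4,1,0)
C 2-0 [J2]: (4,1,1)
P 2-1 [J1]: (4,2,1)
C 1-0 [J2]: (4,2,2)
link4: (5,2,2)
R 4-3 [J1]: (5,3,2)
link5: (6,3,2)
P 3-1 [J1]: (6,4,2)
C 5-1 [J2]: (6,4,3)
PS 2-5 [J2]: (6,4,4)
P 5-4 [J1]: (6,5,4)
R 4-2 [J1]: (6,6,4)
Grübler: 3·5 − 2·6 − 4 = -1

M = -1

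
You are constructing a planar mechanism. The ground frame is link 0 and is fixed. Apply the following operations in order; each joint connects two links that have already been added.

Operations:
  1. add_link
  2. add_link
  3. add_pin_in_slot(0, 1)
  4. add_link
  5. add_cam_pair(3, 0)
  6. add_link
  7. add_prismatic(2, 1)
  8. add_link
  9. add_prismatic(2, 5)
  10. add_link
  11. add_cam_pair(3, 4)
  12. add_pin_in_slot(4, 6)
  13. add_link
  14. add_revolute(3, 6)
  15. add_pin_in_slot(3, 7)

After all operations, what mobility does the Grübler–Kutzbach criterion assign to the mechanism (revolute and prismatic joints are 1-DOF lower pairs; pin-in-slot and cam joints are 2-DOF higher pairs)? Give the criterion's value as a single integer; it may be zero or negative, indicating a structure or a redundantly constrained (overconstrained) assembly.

M = 10

ground; <1,0,0>
#1 <2,0,0>
#2 <3,0,0>
PS:0↔1 J2 <3,0,1>
#3 <4,0,1>
C:3↔0 J2 <4,0,2>
#4 <5,0,2>
P:2↔1 J1 <5,1,2>
#5 <6,1,2>
P:2↔5 J1 <6,2,2>
#6 <7,2,2>
C:3↔4 J2 <7,2,3>
PS:4↔6 J2 <7,2,4>
#7 <8,2,4>
R:3↔6 J1 <8,3,4>
PS:3↔7 J2 <8,3,5>
3×7 − 2×3 − 1×5 = 10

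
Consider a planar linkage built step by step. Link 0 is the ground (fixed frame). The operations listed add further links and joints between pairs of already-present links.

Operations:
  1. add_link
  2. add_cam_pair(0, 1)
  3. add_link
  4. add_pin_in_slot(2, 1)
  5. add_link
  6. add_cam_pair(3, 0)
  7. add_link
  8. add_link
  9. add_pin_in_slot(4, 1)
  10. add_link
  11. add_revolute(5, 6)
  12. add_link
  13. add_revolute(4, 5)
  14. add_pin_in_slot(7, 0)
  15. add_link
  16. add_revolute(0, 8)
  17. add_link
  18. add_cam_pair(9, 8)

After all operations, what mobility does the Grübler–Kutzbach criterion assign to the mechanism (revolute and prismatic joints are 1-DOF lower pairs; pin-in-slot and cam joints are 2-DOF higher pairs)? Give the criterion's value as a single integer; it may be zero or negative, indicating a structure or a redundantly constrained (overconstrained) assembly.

ground; <1,0,0>
#1 <2,0,0>
C:0↔1 J2 <2,0,1>
#2 <3,0,1>
PS:2↔1 J2 <3,0,2>
#3 <4,0,2>
C:3↔0 J2 <4,0,3>
#4 <5,0,3>
#5 <6,0,3>
PS:4↔1 J2 <6,0,4>
#6 <7,0,4>
R:5↔6 J1 <7,1,4>
#7 <8,1,4>
R:4↔5 J1 <8,2,4>
PS:7↔0 J2 <8,2,5>
#8 <9,2,5>
R:0↔8 J1 <9,3,5>
#9 <10,3,5>
C:9↔8 J2 <10,3,6>
3×9 − 2×3 − 1×6 = 15

M = 15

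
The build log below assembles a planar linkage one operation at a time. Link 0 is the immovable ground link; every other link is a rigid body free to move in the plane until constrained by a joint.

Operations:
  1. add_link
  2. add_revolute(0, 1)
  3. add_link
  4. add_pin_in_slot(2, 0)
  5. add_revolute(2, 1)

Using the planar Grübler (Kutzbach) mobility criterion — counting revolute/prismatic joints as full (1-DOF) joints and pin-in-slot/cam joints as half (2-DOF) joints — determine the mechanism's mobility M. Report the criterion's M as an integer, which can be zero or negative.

M = 1

ground; <1,0,0>
#1 <2,0,0>
R:0↔1 J1 <2,1,0>
#2 <3,1,0>
PS:2↔0 J2 <3,1,1>
R:2↔1 J1 <3,2,1>
3×2 − 2×2 − 1×1 = 1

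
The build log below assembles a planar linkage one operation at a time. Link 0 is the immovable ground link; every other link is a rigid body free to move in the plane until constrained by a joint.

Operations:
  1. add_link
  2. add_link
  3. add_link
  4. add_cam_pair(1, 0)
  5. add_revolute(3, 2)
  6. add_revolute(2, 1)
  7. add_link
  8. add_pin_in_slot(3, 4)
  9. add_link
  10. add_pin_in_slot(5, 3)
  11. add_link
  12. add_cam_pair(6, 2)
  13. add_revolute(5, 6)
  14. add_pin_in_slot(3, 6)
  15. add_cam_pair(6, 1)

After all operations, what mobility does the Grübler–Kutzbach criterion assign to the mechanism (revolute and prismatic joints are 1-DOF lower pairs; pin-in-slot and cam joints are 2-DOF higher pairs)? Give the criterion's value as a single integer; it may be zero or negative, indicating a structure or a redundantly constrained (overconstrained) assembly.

M = 6

[1;0;0] (link 0 is ground)
L+ [2;0;0]
L+ [3;0;0]
L+ [4;0;0]
C(1,0)∈J2 [4;0;1]
R(3,2)∈J1 [4;1;1]
R(2,1)∈J1 [4;2;1]
L+ [5;2;1]
PS(3,4)∈J2 [5;2;2]
L+ [6;2;2]
PS(5,3)∈J2 [6;2;3]
L+ [7;2;3]
C(6,2)∈J2 [7;2;4]
R(5,6)∈J1 [7;3;4]
PS(3,6)∈J2 [7;3;5]
C(6,1)∈J2 [7;3;6]
mobility = 18 − 6 − 6 = 6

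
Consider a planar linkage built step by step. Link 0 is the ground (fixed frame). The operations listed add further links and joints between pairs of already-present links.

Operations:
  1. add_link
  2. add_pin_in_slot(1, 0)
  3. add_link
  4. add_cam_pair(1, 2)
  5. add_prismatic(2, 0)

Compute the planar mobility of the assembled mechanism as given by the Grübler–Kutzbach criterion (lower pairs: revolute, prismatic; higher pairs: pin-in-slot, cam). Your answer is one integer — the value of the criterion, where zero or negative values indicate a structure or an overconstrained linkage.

M = 2

[1;0;0] (link 0 is ground)
L+ [2;0;0]
PS(1,0)∈J2 [2;0;1]
L+ [3;0;1]
C(1,2)∈J2 [3;0;2]
P(2,0)∈J1 [3;1;2]
mobility = 6 − 2 − 2 = 2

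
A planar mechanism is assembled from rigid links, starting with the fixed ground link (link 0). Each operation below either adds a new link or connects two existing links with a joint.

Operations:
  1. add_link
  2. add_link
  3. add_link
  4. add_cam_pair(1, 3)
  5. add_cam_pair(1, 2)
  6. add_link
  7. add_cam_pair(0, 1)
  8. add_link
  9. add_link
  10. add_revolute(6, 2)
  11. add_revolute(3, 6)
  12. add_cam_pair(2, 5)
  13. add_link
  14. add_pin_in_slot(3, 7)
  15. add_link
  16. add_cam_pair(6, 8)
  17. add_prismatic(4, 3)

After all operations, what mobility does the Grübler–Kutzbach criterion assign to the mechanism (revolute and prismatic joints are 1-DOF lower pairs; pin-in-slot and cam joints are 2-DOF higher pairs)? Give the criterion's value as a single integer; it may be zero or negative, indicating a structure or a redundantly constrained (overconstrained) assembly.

M = 12

L=1 J1=0 J2=0
add link → L=2 J1=0 J2=0
add link → L=3 J1=0 J2=0
add link → L=4 J1=0 J2=0
C@1,3 dof=2 J2 → L=4 J1=0 J2=1
C@1,2 dof=2 J2 → L=4 J1=0 J2=2
add link → L=5 J1=0 J2=2
C@0,1 dof=2 J2 → L=5 J1=0 J2=3
add link → L=6 J1=0 J2=3
add link → L=7 J1=0 J2=3
R@6,2 dof=1 J1 → L=7 J1=1 J2=3
R@3,6 dof=1 J1 → L=7 J1=2 J2=3
C@2,5 dof=2 J2 → L=7 J1=2 J2=4
add link → L=8 J1=2 J2=4
PS@3,7 dof=2 J2 → L=8 J1=2 J2=5
add link → L=9 J1=2 J2=5
C@6,8 dof=2 J2 → L=9 J1=2 J2=6
P@4,3 dof=1 J1 → L=9 J1=3 J2=6
M=3(L−1)−2J1−J2=3·8−2·3−6=12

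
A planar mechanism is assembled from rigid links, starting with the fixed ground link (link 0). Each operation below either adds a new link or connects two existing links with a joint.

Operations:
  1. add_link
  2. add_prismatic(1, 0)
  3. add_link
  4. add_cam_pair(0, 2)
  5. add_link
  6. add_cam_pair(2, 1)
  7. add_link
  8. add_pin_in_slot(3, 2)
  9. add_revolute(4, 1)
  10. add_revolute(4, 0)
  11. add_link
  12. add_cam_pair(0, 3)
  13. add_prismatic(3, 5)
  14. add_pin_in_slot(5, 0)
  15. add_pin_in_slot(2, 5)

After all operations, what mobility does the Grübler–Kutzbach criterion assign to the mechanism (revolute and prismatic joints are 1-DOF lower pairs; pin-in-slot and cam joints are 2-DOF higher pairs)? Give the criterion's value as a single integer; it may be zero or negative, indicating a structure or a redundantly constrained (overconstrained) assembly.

M = 1

[1;0;0] (link 0 is ground)
L+ [2;0;0]
P(1,0)∈J1 [2;1;0]
L+ [3;1;0]
C(0,2)∈J2 [3;1;1]
L+ [4;1;1]
C(2,1)∈J2 [4;1;2]
L+ [5;1;2]
PS(3,2)∈J2 [5;1;3]
R(4,1)∈J1 [5;2;3]
R(4,0)∈J1 [5;3;3]
L+ [6;3;3]
C(0,3)∈J2 [6;3;4]
P(3,5)∈J1 [6;4;4]
PS(5,0)∈J2 [6;4;5]
PS(2,5)∈J2 [6;4;6]
mobility = 15 − 8 − 6 = 1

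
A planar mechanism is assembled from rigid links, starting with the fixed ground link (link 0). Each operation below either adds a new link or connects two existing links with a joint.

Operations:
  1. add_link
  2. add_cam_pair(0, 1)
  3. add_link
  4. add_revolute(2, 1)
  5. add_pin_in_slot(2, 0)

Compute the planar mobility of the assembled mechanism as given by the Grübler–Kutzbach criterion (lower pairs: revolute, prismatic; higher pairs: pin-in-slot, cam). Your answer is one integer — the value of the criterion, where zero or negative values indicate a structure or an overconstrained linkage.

M = 2

(L,J1,J2)=(1,0,0); link0 fixed
link1: (2,0,0)
C 0-1 [J2]: (2,0,1)
link2: (3,0,1)
R 2-1 [J1]: (3,1,1)
PS 2-0 [J2]: (3,1,2)
Grübler: 3·2 − 2·1 − 2 = 2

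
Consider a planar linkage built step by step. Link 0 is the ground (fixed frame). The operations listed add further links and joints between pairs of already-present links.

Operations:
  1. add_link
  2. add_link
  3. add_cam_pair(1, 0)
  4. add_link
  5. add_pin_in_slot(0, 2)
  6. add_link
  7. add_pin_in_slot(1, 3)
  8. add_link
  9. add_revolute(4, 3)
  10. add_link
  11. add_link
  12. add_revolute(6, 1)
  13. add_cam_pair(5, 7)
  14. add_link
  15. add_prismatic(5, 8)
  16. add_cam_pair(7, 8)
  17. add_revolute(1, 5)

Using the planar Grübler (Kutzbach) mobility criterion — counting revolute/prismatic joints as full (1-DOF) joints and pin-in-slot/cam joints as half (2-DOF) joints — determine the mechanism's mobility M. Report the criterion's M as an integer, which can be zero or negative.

M = 11

link 0 = ground. State L|J1|J2 = 1|0|0
+link1  2|0|0
+link2  3|0|0
C(1,0) f=2→J2  3|0|1
+link3  4|0|1
PS(0,2) f=2→J2  4|0|2
+link4  5|0|2
PS(1,3) f=2→J2  5|0|3
+link5  6|0|3
R(4,3) f=1→J1  6|1|3
+link6  7|1|3
+link7  8|1|3
R(6,1) f=1→J1  8|2|3
C(5,7) f=2→J2  8|2|4
+link8  9|2|4
P(5,8) f=1→J1  9|3|4
C(7,8) f=2→J2  9|3|5
R(1,5) f=1→J1  9|4|5
M = 3(9−1)−2·4−5 = 24−8−5 = 11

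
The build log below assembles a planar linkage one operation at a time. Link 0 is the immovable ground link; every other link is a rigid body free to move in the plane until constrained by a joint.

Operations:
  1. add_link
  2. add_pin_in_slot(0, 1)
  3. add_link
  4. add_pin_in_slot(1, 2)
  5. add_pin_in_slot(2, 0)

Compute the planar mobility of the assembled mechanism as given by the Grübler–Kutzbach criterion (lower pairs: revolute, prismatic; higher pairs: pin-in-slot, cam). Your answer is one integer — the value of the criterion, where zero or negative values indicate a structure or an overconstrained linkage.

M = 3

(L,J1,J2)=(1,0,0); link0 fixed
link1: (2,0,0)
PS 0-1 [J2]: (2,0,1)
link2: (3,0,1)
PS 1-2 [J2]: (3,0,2)
PS 2-0 [J2]: (3,0,3)
Grübler: 3·2 − 2·0 − 3 = 3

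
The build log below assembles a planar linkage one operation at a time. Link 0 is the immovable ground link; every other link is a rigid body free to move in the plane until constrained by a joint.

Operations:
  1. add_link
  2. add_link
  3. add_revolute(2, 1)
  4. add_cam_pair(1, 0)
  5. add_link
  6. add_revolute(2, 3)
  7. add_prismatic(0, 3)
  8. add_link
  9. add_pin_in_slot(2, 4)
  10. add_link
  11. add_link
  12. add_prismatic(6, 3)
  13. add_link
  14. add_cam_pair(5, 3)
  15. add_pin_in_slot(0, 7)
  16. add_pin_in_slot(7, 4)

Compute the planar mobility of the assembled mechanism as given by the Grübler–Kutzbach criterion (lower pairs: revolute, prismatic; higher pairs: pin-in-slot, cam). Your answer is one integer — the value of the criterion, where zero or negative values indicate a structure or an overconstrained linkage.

M = 8

L=1 J1=0 J2=0
add link → L=2 J1=0 J2=0
add link → L=3 J1=0 J2=0
R@2,1 dof=1 J1 → L=3 J1=1 J2=0
C@1,0 dof=2 J2 → L=3 J1=1 J2=1
add link → L=4 J1=1 J2=1
R@2,3 dof=1 J1 → L=4 J1=2 J2=1
P@0,3 dof=1 J1 → L=4 J1=3 J2=1
add link → L=5 J1=3 J2=1
PS@2,4 dof=2 J2 → L=5 J1=3 J2=2
add link → L=6 J1=3 J2=2
add link → L=7 J1=3 J2=2
P@6,3 dof=1 J1 → L=7 J1=4 J2=2
add link → L=8 J1=4 J2=2
C@5,3 dof=2 J2 → L=8 J1=4 J2=3
PS@0,7 dof=2 J2 → L=8 J1=4 J2=4
PS@7,4 dof=2 J2 → L=8 J1=4 J2=5
M=3(L−1)−2J1−J2=3·7−2·4−5=8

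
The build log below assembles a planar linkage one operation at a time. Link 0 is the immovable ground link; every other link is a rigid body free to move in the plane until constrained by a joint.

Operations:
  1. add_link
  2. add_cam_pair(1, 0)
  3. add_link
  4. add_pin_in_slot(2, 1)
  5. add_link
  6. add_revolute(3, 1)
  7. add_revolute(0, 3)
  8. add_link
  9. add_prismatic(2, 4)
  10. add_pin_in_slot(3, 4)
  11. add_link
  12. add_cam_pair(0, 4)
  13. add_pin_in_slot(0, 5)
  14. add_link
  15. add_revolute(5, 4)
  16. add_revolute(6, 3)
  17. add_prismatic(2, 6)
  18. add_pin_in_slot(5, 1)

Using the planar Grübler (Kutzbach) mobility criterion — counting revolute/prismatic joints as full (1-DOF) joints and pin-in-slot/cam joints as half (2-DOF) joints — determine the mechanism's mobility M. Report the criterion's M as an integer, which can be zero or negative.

M = 0

link 0 = ground. State L|J1|J2 = 1|0|0
+link1  2|0|0
C(1,0) f=2→J2  2|0|1
+link2  3|0|1
PS(2,1) f=2→J2  3|0|2
+link3  4|0|2
R(3,1) f=1→J1  4|1|2
R(0,3) f=1→J1  4|2|2
+link4  5|2|2
P(2,4) f=1→J1  5|3|2
PS(3,4) f=2→J2  5|3|3
+link5  6|3|3
C(0,4) f=2→J2  6|3|4
PS(0,5) f=2→J2  6|3|5
+link6  7|3|5
R(5,4) f=1→J1  7|4|5
R(6,3) f=1→J1  7|5|5
P(2,6) f=1→J1  7|6|5
PS(5,1) f=2→J2  7|6|6
M = 3(7−1)−2·6−6 = 18−12−6 = 0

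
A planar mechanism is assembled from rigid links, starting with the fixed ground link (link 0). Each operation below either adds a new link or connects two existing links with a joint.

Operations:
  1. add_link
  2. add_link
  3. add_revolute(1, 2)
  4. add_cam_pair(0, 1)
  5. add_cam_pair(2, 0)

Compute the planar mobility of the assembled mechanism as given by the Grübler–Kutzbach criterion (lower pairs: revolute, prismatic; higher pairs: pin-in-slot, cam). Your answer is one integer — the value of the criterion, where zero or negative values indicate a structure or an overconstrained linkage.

M = 2

ground; <1,0,0>
#1 <2,0,0>
#2 <3,0,0>
R:1↔2 J1 <3,1,0>
C:0↔1 J2 <3,1,1>
C:2↔0 J2 <3,1,2>
3×2 − 2×1 − 1×2 = 2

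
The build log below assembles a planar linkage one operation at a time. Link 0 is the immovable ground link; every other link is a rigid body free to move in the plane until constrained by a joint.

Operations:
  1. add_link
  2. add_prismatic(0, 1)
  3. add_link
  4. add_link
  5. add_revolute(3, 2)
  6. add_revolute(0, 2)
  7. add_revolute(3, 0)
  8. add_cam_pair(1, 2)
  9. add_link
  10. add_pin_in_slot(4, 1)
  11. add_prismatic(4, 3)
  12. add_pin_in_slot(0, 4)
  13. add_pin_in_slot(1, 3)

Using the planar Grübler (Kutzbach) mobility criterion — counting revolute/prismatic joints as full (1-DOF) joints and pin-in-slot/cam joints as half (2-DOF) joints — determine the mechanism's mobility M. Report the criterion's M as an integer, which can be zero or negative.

link 0 = ground. State L|J1|J2 = 1|0|0
+link1  2|0|0
P(0,1) f=1→J1  2|1|0
+link2  3|1|0
+link3  4|1|0
R(3,2) f=1→J1  4|2|0
R(0,2) f=1→J1  4|3|0
R(3,0) f=1→J1  4|4|0
C(1,2) f=2→J2  4|4|1
+link4  5|4|1
PS(4,1) f=2→J2  5|4|2
P(4,3) f=1→J1  5|5|2
PS(0,4) f=2→J2  5|5|3
PS(1,3) f=2→J2  5|5|4
M = 3(5−1)−2·5−4 = 12−10−4 = -2

M = -2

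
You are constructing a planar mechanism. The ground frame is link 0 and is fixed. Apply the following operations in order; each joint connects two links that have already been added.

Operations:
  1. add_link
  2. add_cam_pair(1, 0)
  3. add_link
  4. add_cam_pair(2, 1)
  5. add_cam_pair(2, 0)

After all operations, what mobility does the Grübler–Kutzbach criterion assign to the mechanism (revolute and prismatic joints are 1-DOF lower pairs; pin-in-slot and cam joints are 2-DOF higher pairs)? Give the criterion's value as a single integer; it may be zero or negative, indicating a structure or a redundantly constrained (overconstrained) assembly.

link 0 = ground. State L|J1|J2 = 1|0|0
+link1  2|0|0
C(1,0) f=2→J2  2|0|1
+link2  3|0|1
C(2,1) f=2→J2  3|0|2
C(2,0) f=2→J2  3|0|3
M = 3(3−1)−2·0−3 = 6−0−3 = 3

M = 3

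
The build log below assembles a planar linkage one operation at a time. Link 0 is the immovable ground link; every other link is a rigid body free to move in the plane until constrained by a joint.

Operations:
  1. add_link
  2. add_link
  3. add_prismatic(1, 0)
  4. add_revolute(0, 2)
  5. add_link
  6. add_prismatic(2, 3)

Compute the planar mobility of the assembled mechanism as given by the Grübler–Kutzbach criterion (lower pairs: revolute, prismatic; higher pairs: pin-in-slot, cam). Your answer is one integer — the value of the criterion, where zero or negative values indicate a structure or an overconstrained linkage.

M = 3

link 0 = ground. State L|J1|J2 = 1|0|0
+link1  2|0|0
+link2  3|0|0
P(1,0) f=1→J1  3|1|0
R(0,2) f=1→J1  3|2|0
+link3  4|2|0
P(2,3) f=1→J1  4|3|0
M = 3(4−1)−2·3−0 = 9−6−0 = 3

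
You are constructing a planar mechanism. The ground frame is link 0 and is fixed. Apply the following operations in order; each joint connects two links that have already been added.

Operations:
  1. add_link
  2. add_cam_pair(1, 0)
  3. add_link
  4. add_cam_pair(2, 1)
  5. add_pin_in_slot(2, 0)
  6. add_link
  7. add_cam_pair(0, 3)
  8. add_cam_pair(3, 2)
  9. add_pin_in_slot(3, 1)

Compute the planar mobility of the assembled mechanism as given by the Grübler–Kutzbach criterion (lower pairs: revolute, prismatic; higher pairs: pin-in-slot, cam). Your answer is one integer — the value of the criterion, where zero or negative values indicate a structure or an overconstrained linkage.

L=1 J1=0 J2=0
add link → L=2 J1=0 J2=0
C@1,0 dof=2 J2 → L=2 J1=0 J2=1
add link → L=3 J1=0 J2=1
C@2,1 dof=2 J2 → L=3 J1=0 J2=2
PS@2,0 dof=2 J2 → L=3 J1=0 J2=3
add link → L=4 J1=0 J2=3
C@0,3 dof=2 J2 → L=4 J1=0 J2=4
C@3,2 dof=2 J2 → L=4 J1=0 J2=5
PS@3,1 dof=2 J2 → L=4 J1=0 J2=6
M=3(L−1)−2J1−J2=3·3−2·0−6=3

M = 3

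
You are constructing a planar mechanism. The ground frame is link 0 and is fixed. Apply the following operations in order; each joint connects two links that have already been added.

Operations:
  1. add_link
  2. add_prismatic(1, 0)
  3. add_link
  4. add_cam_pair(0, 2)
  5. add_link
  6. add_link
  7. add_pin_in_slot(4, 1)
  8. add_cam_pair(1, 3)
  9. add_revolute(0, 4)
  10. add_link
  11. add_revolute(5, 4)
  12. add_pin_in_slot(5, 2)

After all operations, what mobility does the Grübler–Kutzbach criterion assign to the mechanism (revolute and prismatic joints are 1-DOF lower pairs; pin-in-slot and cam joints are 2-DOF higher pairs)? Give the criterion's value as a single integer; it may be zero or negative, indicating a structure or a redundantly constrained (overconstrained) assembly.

M = 5

L=1 J1=0 J2=0
add link → L=2 J1=0 J2=0
P@1,0 dof=1 J1 → L=2 J1=1 J2=0
add link → L=3 J1=1 J2=0
C@0,2 dof=2 J2 → L=3 J1=1 J2=1
add link → L=4 J1=1 J2=1
add link → L=5 J1=1 J2=1
PS@4,1 dof=2 J2 → L=5 J1=1 J2=2
C@1,3 dof=2 J2 → L=5 J1=1 J2=3
R@0,4 dof=1 J1 → L=5 J1=2 J2=3
add link → L=6 J1=2 J2=3
R@5,4 dof=1 J1 → L=6 J1=3 J2=3
PS@5,2 dof=2 J2 → L=6 J1=3 J2=4
M=3(L−1)−2J1−J2=3·5−2·3−4=5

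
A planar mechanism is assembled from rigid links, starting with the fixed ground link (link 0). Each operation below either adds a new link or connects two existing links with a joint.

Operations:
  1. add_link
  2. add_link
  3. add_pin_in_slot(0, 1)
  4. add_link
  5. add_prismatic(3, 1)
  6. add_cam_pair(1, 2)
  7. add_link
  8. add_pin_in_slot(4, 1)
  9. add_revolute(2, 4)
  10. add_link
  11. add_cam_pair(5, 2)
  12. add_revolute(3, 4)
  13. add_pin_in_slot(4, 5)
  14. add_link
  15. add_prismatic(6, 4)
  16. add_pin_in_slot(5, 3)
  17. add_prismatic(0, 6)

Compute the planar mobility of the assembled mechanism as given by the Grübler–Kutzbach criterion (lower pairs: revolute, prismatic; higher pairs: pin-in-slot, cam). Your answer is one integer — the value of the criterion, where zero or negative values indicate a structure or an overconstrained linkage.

M = 2

[1;0;0] (link 0 is ground)
L+ [2;0;0]
L+ [3;0;0]
PS(0,1)∈J2 [3;0;1]
L+ [4;0;1]
P(3,1)∈J1 [4;1;1]
C(1,2)∈J2 [4;1;2]
L+ [5;1;2]
PS(4,1)∈J2 [5;1;3]
R(2,4)∈J1 [5;2;3]
L+ [6;2;3]
C(5,2)∈J2 [6;2;4]
R(3,4)∈J1 [6;3;4]
PS(4,5)∈J2 [6;3;5]
L+ [7;3;5]
P(6,4)∈J1 [7;4;5]
PS(5,3)∈J2 [7;4;6]
P(0,6)∈J1 [7;5;6]
mobility = 18 − 10 − 6 = 2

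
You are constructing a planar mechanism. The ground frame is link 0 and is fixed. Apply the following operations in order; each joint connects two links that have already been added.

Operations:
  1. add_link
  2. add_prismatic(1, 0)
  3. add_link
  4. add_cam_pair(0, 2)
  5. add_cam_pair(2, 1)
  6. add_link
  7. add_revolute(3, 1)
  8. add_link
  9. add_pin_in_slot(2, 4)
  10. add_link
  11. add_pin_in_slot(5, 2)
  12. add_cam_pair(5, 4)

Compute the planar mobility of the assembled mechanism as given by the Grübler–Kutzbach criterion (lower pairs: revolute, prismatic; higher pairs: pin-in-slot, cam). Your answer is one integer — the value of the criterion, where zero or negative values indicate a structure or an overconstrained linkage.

M = 6

link 0 = ground. State L|J1|J2 = 1|0|0
+link1  2|0|0
P(1,0) f=1→J1  2|1|0
+link2  3|1|0
C(0,2) f=2→J2  3|1|1
C(2,1) f=2→J2  3|1|2
+link3  4|1|2
R(3,1) f=1→J1  4|2|2
+link4  5|2|2
PS(2,4) f=2→J2  5|2|3
+link5  6|2|3
PS(5,2) f=2→J2  6|2|4
C(5,4) f=2→J2  6|2|5
M = 3(6−1)−2·2−5 = 15−4−5 = 6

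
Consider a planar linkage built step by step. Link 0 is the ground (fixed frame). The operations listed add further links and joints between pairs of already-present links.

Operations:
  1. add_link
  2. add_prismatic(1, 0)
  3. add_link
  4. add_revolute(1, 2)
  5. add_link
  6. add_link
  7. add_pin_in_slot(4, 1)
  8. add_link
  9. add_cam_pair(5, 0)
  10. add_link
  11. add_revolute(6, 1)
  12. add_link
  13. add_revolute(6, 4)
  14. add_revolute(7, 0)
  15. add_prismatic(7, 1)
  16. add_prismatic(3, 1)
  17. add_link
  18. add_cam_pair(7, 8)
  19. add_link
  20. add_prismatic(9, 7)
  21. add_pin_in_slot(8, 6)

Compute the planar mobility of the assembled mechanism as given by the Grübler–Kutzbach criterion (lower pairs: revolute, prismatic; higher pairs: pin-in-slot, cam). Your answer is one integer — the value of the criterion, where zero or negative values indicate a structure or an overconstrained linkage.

[1;0;0] (link 0 is ground)
L+ [2;0;0]
P(1,0)∈J1 [2;1;0]
L+ [3;1;0]
R(1,2)∈J1 [3;2;0]
L+ [4;2;0]
L+ [5;2;0]
PS(4,1)∈J2 [5;2;1]
L+ [6;2;1]
C(5,0)∈J2 [6;2;2]
L+ [7;2;2]
R(6,1)∈J1 [7;3;2]
L+ [8;3;2]
R(6,4)∈J1 [8;4;2]
R(7,0)∈J1 [8;5;2]
P(7,1)∈J1 [8;6;2]
P(3,1)∈J1 [8;7;2]
L+ [9;7;2]
C(7,8)∈J2 [9;7;3]
L+ [10;7;3]
P(9,7)∈J1 [10;8;3]
PS(8,6)∈J2 [10;8;4]
mobility = 27 − 16 − 4 = 7

M = 7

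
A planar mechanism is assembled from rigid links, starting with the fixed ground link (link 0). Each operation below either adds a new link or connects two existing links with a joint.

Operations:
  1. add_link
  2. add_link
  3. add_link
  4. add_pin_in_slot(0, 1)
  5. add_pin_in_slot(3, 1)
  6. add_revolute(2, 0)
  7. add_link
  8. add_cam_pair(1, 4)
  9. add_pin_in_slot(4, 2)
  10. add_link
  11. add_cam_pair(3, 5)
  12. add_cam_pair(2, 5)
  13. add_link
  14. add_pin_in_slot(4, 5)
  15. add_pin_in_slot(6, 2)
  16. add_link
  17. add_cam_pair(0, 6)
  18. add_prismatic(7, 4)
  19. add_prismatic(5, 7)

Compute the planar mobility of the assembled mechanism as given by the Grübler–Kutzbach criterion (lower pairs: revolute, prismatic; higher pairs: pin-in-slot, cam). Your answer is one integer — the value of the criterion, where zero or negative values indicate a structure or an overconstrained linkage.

[1;0;0] (link 0 is ground)
L+ [2;0;0]
L+ [3;0;0]
L+ [4;0;0]
PS(0,1)∈J2 [4;0;1]
PS(3,1)∈J2 [4;0;2]
R(2,0)∈J1 [4;1;2]
L+ [5;1;2]
C(1,4)∈J2 [5;1;3]
PS(4,2)∈J2 [5;1;4]
L+ [6;1;4]
C(3,5)∈J2 [6;1;5]
C(2,5)∈J2 [6;1;6]
L+ [7;1;6]
PS(4,5)∈J2 [7;1;7]
PS(6,2)∈J2 [7;1;8]
L+ [8;1;8]
C(0,6)∈J2 [8;1;9]
P(7,4)∈J1 [8;2;9]
P(5,7)∈J1 [8;3;9]
mobility = 21 − 6 − 9 = 6

M = 6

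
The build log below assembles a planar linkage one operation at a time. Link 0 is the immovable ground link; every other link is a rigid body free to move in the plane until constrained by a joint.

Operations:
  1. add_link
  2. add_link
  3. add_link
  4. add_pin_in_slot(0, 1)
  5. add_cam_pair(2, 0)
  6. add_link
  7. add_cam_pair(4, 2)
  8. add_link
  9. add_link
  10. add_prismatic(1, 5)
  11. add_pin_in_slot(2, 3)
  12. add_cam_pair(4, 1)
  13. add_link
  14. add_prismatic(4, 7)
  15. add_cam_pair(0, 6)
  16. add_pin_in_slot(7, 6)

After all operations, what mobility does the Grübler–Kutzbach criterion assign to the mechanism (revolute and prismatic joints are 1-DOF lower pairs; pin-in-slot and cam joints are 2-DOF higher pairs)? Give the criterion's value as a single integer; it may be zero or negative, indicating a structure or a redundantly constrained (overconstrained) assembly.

(L,J1,J2)=(1,0,0); link0 fixed
link1: (2,0,0)
link2: (3,0,0)
link3: (4,0,0)
PS 0-1 [J2]: (4,0,1)
C 2-0 [J2]: (4,0,2)
link4: (5,0,2)
C 4-2 [J2]: (5,0,3)
link5: (6,0,3)
link6: (7,0,3)
P 1-5 [J1]: (7,1,3)
PS 2-3 [J2]: (7,1,4)
C 4-1 [J2]: (7,1,5)
link7: (8,1,5)
P 4-7 [J1]: (8,2,5)
C 0-6 [J2]: (8,2,6)
PS 7-6 [J2]: (8,2,7)
Grübler: 3·7 − 2·2 − 7 = 10

M = 10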